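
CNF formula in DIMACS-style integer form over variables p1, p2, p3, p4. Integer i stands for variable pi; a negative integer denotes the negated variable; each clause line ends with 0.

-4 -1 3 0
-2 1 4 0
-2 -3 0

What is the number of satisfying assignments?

Split on p1, then p2.
  p1=T, p2=T: remaining (p3,p4) ∈ {(F,F)} — 1.
  p1=T, p2=F: remaining (p3,p4) ∈ {(F,F); (T,F); (T,T)} — 3.
  p1=F, p2=T: remaining (p3,p4) ∈ {(F,T)} — 1.
  p1=F, p2=F: remaining (p3,p4) ∈ {(F,F); (F,T); (T,F); (T,T)} — 4.
Total: 1 + 3 + 1 + 4 = 9.

9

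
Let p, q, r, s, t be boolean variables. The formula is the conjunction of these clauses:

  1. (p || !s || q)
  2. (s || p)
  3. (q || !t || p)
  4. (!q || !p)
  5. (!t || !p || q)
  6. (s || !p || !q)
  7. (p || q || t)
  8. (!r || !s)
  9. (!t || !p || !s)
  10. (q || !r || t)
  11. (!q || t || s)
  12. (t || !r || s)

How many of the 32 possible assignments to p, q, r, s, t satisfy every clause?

Satisfying assignments:
  p=F q=T r=F s=T t=F
  p=F q=T r=F s=T t=T
  p=T q=F r=F s=F t=F
  p=T q=F r=F s=T t=F
That's 4 in total.

4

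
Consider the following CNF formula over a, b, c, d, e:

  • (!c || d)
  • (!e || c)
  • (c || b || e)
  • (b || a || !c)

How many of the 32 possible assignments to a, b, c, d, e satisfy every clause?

10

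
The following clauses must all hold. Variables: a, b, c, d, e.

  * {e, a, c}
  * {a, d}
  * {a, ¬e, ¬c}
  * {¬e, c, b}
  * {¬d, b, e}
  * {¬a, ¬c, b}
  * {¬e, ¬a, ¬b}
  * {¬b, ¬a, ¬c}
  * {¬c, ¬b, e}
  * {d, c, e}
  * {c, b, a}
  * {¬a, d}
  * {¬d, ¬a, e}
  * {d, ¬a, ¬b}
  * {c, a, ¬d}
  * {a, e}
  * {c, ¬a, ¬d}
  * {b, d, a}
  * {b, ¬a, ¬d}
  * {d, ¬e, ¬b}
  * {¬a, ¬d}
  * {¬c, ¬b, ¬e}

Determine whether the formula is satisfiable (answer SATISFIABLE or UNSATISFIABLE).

UNSATISFIABLE

a = True:
  propagation gives d=True; an empty clause results — contradiction.
a = False:
  propagation gives d=True, c=True, e=False; an empty clause results — contradiction.
Every branch closes, so no satisfying assignment exists.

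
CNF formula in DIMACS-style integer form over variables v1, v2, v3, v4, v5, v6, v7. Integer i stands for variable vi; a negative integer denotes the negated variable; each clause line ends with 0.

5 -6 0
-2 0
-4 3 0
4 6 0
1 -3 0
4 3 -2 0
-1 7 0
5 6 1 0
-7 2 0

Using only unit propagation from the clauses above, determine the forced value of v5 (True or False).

Unit clause (!v2) sets v2 = False.
In (v2 || !v7), v2 is now false; !v7 must hold, so v7 = False.
(v7 || !v1): since v7 = False, the clause reduces to (!v1). v1 = False.
In (v1 || !v3), v1 is now false; !v3 must hold, so v3 = False.
(v3 || !v4): since v3 = False, the clause reduces to (!v4). v4 = False.
From (v4 || v6) and v4 = False: v6 = True.
In (v5 || !v6), !v6 is now false; v5 must hold, so v5 = True.

True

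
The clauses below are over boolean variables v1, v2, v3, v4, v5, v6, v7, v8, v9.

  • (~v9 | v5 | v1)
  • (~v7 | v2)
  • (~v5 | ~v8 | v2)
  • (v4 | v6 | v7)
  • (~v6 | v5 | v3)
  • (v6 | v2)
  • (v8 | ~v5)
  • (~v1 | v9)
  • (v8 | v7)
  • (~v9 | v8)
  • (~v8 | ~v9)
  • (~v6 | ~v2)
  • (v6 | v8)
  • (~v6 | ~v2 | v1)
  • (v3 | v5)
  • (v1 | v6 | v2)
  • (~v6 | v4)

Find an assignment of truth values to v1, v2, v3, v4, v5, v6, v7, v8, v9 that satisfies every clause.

v1=F, v2=T, v3=T, v4=T, v5=F, v6=F, v7=F, v8=T, v9=F

Pure literal: v3 appears only positively; assign v3 = True.
v4 occurs only positively in the remaining clauses — set v4 = True.
Try v1 = False.
The remaining clauses are satisfied by v2 = True, v5 = False, v6 = False, v7 = False, v8 = True, v9 = False.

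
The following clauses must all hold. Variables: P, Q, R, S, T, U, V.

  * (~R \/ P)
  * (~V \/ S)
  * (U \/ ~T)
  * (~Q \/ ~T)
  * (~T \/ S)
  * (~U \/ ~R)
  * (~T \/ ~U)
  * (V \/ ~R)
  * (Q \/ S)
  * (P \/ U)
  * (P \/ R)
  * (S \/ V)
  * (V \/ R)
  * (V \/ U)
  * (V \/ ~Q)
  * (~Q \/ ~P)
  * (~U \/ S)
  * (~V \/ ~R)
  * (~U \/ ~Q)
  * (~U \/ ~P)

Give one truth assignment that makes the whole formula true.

P=T, Q=F, R=F, S=T, T=F, U=F, V=T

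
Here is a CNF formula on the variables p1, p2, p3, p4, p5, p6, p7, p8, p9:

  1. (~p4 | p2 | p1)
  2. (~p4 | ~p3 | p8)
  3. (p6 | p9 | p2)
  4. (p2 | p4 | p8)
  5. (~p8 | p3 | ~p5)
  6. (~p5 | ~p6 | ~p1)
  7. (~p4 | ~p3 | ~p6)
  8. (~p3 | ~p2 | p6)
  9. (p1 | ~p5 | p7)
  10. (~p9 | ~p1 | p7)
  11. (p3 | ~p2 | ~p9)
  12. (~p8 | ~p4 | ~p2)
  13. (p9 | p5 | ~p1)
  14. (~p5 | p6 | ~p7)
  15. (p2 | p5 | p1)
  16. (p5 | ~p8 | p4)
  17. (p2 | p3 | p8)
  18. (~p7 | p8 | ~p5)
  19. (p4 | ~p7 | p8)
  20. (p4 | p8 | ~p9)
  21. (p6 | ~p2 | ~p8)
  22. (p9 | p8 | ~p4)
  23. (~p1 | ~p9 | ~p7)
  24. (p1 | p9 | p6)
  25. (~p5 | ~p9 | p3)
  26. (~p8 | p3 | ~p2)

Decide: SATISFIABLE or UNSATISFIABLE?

SATISFIABLE

Branch on p1: take p1 = False.
Branch on p2: take p2 = True.
Set p3 = True and propagate.
  then p6 is forced to True.
  then p4 is forced to False.
For the remaining variables, p5 = True, p7 = True, p8 = True, p9 = False works.
So p1=False  p2=True  p3=True  p4=False  p5=True  p6=True  p7=True  p8=True  p9=False is a satisfying assignment.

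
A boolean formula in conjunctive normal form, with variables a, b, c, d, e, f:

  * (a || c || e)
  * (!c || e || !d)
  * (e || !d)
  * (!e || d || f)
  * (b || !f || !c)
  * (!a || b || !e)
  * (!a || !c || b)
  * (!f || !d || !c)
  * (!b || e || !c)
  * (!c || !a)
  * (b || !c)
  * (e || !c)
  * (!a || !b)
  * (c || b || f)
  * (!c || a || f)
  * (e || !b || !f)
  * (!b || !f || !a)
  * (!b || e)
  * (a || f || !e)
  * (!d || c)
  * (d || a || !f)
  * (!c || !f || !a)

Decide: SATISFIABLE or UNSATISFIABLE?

Try a = True.
  then c is forced to False.
  then b is forced to False.
  then e is forced to False.
  then d is forced to False.
  then f is forced to True.
So a=True, b=False, c=False, d=False, e=False, f=True is a satisfying assignment.

SATISFIABLE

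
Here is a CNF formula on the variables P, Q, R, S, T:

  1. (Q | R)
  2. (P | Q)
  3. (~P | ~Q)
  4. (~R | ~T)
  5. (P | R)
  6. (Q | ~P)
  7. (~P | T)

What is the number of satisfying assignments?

2

The models are:
  P=0 Q=1 R=1 S=0 T=0
  P=0 Q=1 R=1 S=1 T=0
That's 2 in total.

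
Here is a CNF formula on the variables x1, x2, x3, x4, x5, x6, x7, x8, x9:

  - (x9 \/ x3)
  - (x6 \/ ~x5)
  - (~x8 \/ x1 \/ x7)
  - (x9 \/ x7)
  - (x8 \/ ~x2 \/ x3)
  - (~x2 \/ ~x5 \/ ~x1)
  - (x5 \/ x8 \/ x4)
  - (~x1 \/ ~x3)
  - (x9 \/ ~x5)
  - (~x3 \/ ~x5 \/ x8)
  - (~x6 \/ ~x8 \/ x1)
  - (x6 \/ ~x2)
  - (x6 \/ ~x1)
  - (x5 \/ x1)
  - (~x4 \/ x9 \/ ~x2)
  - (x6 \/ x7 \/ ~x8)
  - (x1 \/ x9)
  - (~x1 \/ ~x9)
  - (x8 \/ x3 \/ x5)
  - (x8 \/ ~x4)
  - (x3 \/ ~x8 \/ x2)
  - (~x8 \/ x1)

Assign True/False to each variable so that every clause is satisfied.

x7 occurs only positively in the remaining clauses — set x7 = True.
Try x1 = False.
  then x5 is forced to True.
  then x6 is forced to True.
  then x9 is forced to True.
  then x8 is forced to False.
  then x3 is forced to False.
  then x2 is forced to False.
  then x4 is forced to False.
Check each clause:
  1. (x9 \/ x3) — x9 is true.
  2. (x6 \/ ~x5) — x6 is true.
  3. (x7 \/ ~x8 \/ x1) — ~x8 is true.
  4. (x7 \/ x9) — x9 is true.
  5. (x3 \/ x8 \/ ~x2) — ~x2 is true.
  6. (~x2 \/ ~x1 \/ ~x5) — ~x1 is true.
  7. (x8 \/ x4 \/ x5) — x5 is true.
  8. (~x1 \/ ~x3) — ~x3 is true.
  9. (~x5 \/ x9) — x9 is true.
  10. (x8 \/ ~x3 \/ ~x5) — ~x3 is true.
  11. (~x8 \/ ~x6 \/ x1) — ~x8 is true.
  12. (x6 \/ ~x2) — x6 is true.
  13. (~x1 \/ x6) — x6 is true.
  14. (x1 \/ x5) — x5 is true.
  15. (~x4 \/ x9 \/ ~x2) — x9 is true.
  16. (x6 \/ ~x8 \/ x7) — ~x8 is true.
  17. (x1 \/ x9) — x9 is true.
  18. (~x1 \/ ~x9) — ~x1 is true.
  19. (x3 \/ x8 \/ x5) — x5 is true.
  20. (~x4 \/ x8) — ~x4 is true.
  21. (x2 \/ ~x8 \/ x3) — ~x8 is true.
  22. (x1 \/ ~x8) — ~x8 is true.

x1=False, x2=False, x3=False, x4=False, x5=True, x6=True, x7=True, x8=False, x9=True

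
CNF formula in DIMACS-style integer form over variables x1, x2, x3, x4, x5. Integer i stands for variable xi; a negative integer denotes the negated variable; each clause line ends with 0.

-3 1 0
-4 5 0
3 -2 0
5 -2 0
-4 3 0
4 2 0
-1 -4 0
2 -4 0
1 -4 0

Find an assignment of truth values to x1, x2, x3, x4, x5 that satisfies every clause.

x1=T  x2=T  x3=T  x4=F  x5=T

x5 occurs only positively in the remaining clauses — set x5 = True.
Branch on x1: take x1 = True.
  then x4 is forced to False.
  then x2 is forced to True.
  then x3 is forced to True.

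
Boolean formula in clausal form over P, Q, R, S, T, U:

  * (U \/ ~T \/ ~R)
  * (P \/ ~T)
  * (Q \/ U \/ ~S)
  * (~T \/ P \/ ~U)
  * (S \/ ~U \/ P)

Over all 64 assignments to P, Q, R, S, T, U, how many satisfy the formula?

35

Case analysis on U and P:
  U=1, P=1: Q, R, S, T free → 2^4 = 16.
  U=1, P=0: remaining (Q,R,S,T) ∈ {(0,0,1,0); (0,1,1,0); (1,0,1,0); (1,1,1,0)} — 4.
  U=0, P=1: 9 of the 16 assignments to (Q,R,S,T) work.
  U=0, P=0: R free; 3 ways for (Q,S,T) × 2^1 = 6.
Total: 16 + 4 + 9 + 6 = 35.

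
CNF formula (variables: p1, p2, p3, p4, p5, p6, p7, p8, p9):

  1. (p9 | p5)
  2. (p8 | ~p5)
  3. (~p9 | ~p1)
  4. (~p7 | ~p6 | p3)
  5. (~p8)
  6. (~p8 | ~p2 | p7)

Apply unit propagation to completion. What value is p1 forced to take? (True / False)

False

Unit clause (~p8) sets p8 = False.
In (~p5 | p8), p8 is now false; ~p5 must hold, so p5 = False.
(p9 | p5) with p5 = False leaves only p9, so p9 = True.
(~p1 | ~p9): since p9 = True, the clause reduces to (~p1). p1 = False.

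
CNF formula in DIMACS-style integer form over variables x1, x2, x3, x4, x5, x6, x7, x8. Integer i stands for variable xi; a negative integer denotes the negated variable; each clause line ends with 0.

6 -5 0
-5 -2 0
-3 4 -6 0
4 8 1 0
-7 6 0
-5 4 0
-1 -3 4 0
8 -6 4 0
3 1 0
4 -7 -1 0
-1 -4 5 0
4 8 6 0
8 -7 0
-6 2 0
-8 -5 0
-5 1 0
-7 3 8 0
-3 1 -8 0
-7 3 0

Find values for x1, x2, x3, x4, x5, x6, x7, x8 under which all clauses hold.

x1=F, x2=T, x3=T, x4=T, x5=F, x6=F, x7=F, x8=F

Pure literal: x7 appears only negated; assign x7 = False.
Set x1 = False and propagate.
  then x3 is forced to True.
  then x5 is forced to False.
  then x8 is forced to False.
  then x4 is forced to True.
The remaining clauses are satisfied by x2 = True, x6 = False.
Every clause has at least one true literal under this assignment.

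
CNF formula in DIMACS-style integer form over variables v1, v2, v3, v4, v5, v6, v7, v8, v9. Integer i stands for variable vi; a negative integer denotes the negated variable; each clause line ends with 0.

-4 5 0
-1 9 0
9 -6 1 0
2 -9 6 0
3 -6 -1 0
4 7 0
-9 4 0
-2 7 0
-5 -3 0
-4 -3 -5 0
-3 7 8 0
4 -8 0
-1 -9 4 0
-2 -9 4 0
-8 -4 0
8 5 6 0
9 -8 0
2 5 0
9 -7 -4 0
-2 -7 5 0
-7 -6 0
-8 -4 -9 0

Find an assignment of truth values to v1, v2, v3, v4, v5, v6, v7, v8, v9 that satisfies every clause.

v1=F, v2=F, v3=F, v4=T, v5=T, v6=T, v7=F, v8=F, v9=T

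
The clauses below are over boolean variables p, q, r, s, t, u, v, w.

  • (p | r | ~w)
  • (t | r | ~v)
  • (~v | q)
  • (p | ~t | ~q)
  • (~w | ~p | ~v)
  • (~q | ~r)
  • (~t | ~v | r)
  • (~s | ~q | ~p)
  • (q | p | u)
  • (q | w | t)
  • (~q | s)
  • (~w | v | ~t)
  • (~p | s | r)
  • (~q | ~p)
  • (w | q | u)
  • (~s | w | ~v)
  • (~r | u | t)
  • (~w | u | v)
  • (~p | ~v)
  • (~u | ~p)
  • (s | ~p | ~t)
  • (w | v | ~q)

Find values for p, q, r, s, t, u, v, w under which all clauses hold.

p = False  q = False  r = True  s = False  t = False  u = True  v = False  w = True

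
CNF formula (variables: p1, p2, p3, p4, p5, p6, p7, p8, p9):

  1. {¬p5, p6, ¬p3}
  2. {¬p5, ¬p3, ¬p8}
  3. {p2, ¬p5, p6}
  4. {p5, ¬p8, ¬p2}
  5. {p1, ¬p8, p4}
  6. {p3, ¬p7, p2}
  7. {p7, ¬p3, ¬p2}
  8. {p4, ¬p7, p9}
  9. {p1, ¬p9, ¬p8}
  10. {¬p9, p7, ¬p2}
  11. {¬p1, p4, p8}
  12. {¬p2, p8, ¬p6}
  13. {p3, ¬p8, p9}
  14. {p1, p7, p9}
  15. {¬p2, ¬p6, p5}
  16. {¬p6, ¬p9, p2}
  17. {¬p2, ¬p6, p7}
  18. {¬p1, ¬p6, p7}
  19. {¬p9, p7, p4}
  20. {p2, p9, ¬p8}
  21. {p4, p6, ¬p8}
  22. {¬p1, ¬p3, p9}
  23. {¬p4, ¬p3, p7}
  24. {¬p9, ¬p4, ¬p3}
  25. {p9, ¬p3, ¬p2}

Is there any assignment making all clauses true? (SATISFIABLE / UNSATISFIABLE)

Set p1 = False and propagate.
Try p2 = True.
Try p3 = False.
For the remaining variables, p4 = True, p5 = True, p6 = False, p7 = True, p8 = False, p9 = True works.
So p1 = False  p2 = True  p3 = False  p4 = True  p5 = True  p6 = False  p7 = True  p8 = False  p9 = True is a satisfying assignment.

SATISFIABLE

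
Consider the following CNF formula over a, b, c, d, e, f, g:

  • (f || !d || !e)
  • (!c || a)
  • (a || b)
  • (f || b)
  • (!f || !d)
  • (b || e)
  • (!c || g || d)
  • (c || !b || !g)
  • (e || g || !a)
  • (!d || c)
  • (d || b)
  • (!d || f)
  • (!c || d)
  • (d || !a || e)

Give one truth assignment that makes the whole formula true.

a=False  b=True  c=False  d=False  e=False  f=False  g=False

Branch on a: take a = False.
  then c is forced to False.
  then b is forced to True.
  then g is forced to False.
  then d is forced to False.
e, f are now unconstrained; take e = False, f = False.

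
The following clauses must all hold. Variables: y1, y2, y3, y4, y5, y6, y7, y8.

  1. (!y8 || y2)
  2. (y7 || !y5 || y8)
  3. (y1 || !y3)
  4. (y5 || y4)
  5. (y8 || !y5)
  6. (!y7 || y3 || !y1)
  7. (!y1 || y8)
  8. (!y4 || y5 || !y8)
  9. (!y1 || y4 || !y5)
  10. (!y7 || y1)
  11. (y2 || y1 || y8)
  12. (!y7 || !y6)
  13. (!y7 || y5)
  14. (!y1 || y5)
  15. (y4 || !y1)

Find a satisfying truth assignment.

y1=F, y2=T, y3=F, y4=T, y5=T, y6=F, y7=F, y8=T

Check each clause:
  1. (y2 || !y8) — y2 is true.
  2. (y7 || !y5 || y8) — y8 is true.
  3. (y1 || !y3) — !y3 is true.
  4. (y5 || y4) — y4 is true.
  5. (y8 || !y5) — y8 is true.
  6. (!y1 || !y7 || y3) — !y7 is true.
  7. (!y1 || y8) — y8 is true.
  8. (y5 || !y4 || !y8) — y5 is true.
  9. (!y1 || !y5 || y4) — y4 is true.
  10. (y1 || !y7) — !y7 is true.
  11. (y8 || y1 || y2) — y8 is true.
  12. (!y6 || !y7) — !y7 is true.
  13. (!y7 || y5) — !y7 is true.
  14. (!y1 || y5) — y5 is true.
  15. (y4 || !y1) — y4 is true.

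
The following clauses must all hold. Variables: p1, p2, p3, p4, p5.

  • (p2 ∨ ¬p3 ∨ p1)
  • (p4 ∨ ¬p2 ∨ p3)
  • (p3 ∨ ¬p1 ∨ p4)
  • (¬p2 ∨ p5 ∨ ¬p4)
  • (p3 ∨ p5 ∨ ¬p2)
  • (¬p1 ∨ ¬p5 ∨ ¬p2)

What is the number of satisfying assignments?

15

Split on p2, then p3.
  p2=1, p3=1: remaining (p1,p4,p5) ∈ {(0,0,0); (0,0,1); (0,1,1); (1,0,0)} — 4.
  p2=1, p3=0: remaining (p1,p4,p5) ∈ {(0,1,1)} — 1.
  p2=0, p3=1: remaining (p1,p4,p5) ∈ {(1,0,0); (1,0,1); (1,1,0); (1,1,1)} — 4.
  p2=0, p3=0: p5 free; 3 ways for (p1,p4) × 2^1 = 6.
Total: 4 + 1 + 4 + 6 = 15.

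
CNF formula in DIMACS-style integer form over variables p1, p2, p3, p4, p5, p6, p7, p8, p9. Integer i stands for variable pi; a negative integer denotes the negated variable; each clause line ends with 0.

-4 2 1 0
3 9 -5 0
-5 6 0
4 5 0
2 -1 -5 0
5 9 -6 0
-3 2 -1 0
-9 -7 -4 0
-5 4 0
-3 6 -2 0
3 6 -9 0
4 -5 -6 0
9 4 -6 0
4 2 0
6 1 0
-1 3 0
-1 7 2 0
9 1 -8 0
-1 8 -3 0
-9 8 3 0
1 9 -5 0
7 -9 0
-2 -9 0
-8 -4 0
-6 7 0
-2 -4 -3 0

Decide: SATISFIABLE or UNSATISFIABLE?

p9 = True:
  propagation gives p7=True, p4=False, p5=True; an empty clause results — contradiction.
p9 = False:
  p1 = True:
    propagation gives p3=True, p2=True, p6=True, p5=True; an empty clause results — contradiction.
  p1 = False:
    propagation gives p6=True, p5=True; an empty clause results — contradiction.
Every branch closes, so no satisfying assignment exists.

UNSATISFIABLE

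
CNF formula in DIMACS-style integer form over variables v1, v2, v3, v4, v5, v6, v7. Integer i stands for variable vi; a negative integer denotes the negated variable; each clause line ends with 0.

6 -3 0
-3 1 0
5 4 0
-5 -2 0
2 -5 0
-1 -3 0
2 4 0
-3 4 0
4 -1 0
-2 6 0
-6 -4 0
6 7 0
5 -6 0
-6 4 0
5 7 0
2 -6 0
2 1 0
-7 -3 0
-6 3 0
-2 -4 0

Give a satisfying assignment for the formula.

Branch on v1: take v1 = True.
  then v3 is forced to False.
  then v4 is forced to True.
  then v6 is forced to False.
  then v2 is forced to False.
  then v5 is forced to False.
  then v7 is forced to True.

v1=True, v2=False, v3=False, v4=True, v5=False, v6=False, v7=True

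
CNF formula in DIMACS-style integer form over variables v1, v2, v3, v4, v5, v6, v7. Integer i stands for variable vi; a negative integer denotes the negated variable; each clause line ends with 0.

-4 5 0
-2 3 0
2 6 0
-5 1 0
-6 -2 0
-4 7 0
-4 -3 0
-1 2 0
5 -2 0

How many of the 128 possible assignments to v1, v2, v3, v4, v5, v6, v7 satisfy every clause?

The models are:
  v1=0 v2=0 v3=0 v4=0 v5=0 v6=1 v7=0
  v1=0 v2=0 v3=0 v4=0 v5=0 v6=1 v7=1
  v1=0 v2=0 v3=1 v4=0 v5=0 v6=1 v7=0
  v1=0 v2=0 v3=1 v4=0 v5=0 v6=1 v7=1
  v1=1 v2=1 v3=1 v4=0 v5=1 v6=0 v7=0
  v1=1 v2=1 v3=1 v4=0 v5=1 v6=0 v7=1
That's 6 in total.

6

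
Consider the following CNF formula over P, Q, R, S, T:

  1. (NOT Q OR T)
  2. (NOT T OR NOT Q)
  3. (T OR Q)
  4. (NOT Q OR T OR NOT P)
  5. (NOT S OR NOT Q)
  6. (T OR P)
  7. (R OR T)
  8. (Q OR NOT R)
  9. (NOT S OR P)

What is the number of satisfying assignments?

Satisfying assignments:
  P=F Q=F R=F S=F T=T
  P=T Q=F R=F S=F T=T
  P=T Q=F R=F S=T T=T
That's 3 in total.

3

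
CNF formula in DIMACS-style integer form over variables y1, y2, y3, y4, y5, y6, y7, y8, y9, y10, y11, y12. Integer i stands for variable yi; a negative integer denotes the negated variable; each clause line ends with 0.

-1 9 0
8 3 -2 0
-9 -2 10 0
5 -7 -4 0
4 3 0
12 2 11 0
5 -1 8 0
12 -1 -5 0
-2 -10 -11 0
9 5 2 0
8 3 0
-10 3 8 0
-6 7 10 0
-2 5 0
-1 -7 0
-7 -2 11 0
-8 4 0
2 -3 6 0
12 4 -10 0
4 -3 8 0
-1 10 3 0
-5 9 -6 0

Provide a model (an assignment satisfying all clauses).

y1 occurs only negated in the remaining clauses — set y1 = False.
Pure literal: y12 appears only positively; assign y12 = True.
Try y2 = False.
Try y3 = False.
  then y4 is forced to True.
  then y8 is forced to True.
Try y5 = True.
For the remaining variables, y6 = False, y7 = True, y9 = True, y10 = True, y11 = True works.
Check each clause:
  1. {¬y1, y9} — y9 is true.
  2. {y3, y8, ¬y2} — y8 is true.
  3. {y10, ¬y2, ¬y9} — y10 is true.
  4. {¬y7, y5, ¬y4} — y5 is true.
  5. {y3, y4} — y4 is true.
  6. {y12, y11, y2} — y11 is true.
  7. {y8, ¬y1, y5} — y8 is true.
  8. {¬y1, y12, ¬y5} — y12 is true.
  9. {¬y2, ¬y11, ¬y10} — ¬y2 is true.
  10. {y2, y5, y9} — y9 is true.
  11. {y3, y8} — y8 is true.
  12. {y3, ¬y10, y8} — y8 is true.
  13. {y10, ¬y6, y7} — ¬y6 is true.
  14. {y5, ¬y2} — y5 is true.
  15. {¬y1, ¬y7} — ¬y1 is true.
  16. {¬y2, y11, ¬y7} — y11 is true.
  17. {¬y8, y4} — y4 is true.
  18. {y6, ¬y3, y2} — ¬y3 is true.
  19. {y4, ¬y10, y12} — y12 is true.
  20. {y4, y8, ¬y3} — y8 is true.
  21. {¬y1, y10, y3} — y10 is true.
  22. {¬y5, ¬y6, y9} — y9 is true.

y1=False  y2=False  y3=False  y4=True  y5=True  y6=False  y7=True  y8=True  y9=True  y10=True  y11=True  y12=True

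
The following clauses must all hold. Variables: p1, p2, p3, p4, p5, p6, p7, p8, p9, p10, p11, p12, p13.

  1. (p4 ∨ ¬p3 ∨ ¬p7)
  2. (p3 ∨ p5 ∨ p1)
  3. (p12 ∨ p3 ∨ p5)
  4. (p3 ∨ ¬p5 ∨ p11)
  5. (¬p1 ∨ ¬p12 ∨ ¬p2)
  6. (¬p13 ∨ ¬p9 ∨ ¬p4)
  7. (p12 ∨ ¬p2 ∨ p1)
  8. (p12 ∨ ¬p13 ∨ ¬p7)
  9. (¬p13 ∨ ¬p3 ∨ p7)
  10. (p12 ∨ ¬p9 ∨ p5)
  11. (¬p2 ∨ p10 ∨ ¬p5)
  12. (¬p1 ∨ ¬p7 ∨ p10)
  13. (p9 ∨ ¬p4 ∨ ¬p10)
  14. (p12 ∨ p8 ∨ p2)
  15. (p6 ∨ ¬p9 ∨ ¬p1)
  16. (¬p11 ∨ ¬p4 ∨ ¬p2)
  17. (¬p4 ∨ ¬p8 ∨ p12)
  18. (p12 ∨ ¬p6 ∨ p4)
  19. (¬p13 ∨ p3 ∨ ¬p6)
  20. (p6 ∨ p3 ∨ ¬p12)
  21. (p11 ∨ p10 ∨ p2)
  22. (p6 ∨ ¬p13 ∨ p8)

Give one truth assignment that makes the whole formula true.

p1 = True, p2 = False, p3 = True, p4 = False, p5 = False, p6 = True, p7 = False, p8 = False, p9 = False, p10 = True, p11 = False, p12 = True, p13 = False

Pure literal: p13 appears only negated; assign p13 = False.
Try p1 = True.
For the remaining variables, p2 = False, p3 = True, p4 = False, p5 = False, p6 = True, p7 = False, p8 = False, p9 = False, p10 = True, p11 = False, p12 = True works.
Check each clause:
  1. (¬p7 ∨ p4 ∨ ¬p3) — ¬p7 is true.
  2. (p5 ∨ p1 ∨ p3) — p1 is true.
  3. (p5 ∨ p12 ∨ p3) — p3 is true.
  4. (p3 ∨ ¬p5 ∨ p11) — p3 is true.
  5. (¬p2 ∨ ¬p12 ∨ ¬p1) — ¬p2 is true.
  6. (¬p9 ∨ ¬p4 ∨ ¬p13) — ¬p13 is true.
  7. (¬p2 ∨ p12 ∨ p1) — p1 is true.
  8. (¬p7 ∨ ¬p13 ∨ p12) — ¬p7 is true.
  9. (¬p3 ∨ p7 ∨ ¬p13) — ¬p13 is true.
  10. (p12 ∨ p5 ∨ ¬p9) — p12 is true.
  11. (¬p2 ∨ ¬p5 ∨ p10) — p10 is true.
  12. (¬p7 ∨ ¬p1 ∨ p10) — ¬p7 is true.
  13. (¬p4 ∨ p9 ∨ ¬p10) — ¬p4 is true.
  14. (p8 ∨ p2 ∨ p12) — p12 is true.
  15. (¬p1 ∨ ¬p9 ∨ p6) — p6 is true.
  16. (¬p4 ∨ ¬p11 ∨ ¬p2) — ¬p4 is true.
  17. (¬p8 ∨ p12 ∨ ¬p4) — ¬p8 is true.
  18. (¬p6 ∨ p12 ∨ p4) — p12 is true.
  19. (¬p13 ∨ ¬p6 ∨ p3) — p3 is true.
  20. (¬p12 ∨ p6 ∨ p3) — p3 is true.
  21. (p2 ∨ p11 ∨ p10) — p10 is true.
  22. (p6 ∨ p8 ∨ ¬p13) — ¬p13 is true.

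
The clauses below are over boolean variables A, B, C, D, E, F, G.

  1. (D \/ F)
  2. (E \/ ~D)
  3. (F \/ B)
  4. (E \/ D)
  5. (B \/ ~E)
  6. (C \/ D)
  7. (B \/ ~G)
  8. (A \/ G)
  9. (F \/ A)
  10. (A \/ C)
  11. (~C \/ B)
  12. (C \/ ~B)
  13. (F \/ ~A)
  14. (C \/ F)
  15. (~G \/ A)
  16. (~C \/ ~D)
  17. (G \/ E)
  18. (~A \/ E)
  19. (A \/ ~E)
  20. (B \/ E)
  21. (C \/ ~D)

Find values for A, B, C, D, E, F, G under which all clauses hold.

A=True, B=True, C=True, D=False, E=True, F=True, G=True

F occurs only positively in the remaining clauses — set F = True.
Branch on A: take A = True.
  then E is forced to True.
  then B is forced to True.
  then C is forced to True.
  then D is forced to False.
G is now unconstrained; take G = True.
Every clause has at least one true literal under this assignment.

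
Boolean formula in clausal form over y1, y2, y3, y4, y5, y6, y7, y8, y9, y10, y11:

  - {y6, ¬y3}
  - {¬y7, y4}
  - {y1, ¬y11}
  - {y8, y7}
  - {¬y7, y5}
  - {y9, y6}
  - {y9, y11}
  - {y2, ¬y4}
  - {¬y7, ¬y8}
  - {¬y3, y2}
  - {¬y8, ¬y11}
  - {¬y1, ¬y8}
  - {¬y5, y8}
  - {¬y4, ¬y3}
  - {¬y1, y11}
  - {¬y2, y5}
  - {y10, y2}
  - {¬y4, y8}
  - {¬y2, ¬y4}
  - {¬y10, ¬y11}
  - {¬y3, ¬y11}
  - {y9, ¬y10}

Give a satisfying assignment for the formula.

Pure literal: y3 appears only negated; assign y3 = False.
Pure literal: y6 appears only positively; assign y6 = True.
Try y1 = False.
  then y11 is forced to False.
  then y9 is forced to True.
The remaining clauses are satisfied by y2 = False, y4 = False, y5 = True, y7 = False, y8 = True, y10 = True.
Every clause has at least one true literal under this assignment.

y1 = F  y2 = F  y3 = F  y4 = F  y5 = T  y6 = T  y7 = F  y8 = T  y9 = T  y10 = T  y11 = F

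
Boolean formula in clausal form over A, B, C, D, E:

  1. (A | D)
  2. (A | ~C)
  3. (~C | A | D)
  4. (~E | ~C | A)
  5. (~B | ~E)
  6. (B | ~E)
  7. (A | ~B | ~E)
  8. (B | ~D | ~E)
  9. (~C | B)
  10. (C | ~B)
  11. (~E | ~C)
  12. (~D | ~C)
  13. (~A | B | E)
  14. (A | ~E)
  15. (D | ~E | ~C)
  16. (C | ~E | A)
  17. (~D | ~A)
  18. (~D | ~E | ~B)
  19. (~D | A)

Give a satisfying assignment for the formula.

Try A = True.
  then D is forced to False.
Try B = True.
  then E is forced to False.
  then C is forced to True.

A = T, B = T, C = T, D = F, E = F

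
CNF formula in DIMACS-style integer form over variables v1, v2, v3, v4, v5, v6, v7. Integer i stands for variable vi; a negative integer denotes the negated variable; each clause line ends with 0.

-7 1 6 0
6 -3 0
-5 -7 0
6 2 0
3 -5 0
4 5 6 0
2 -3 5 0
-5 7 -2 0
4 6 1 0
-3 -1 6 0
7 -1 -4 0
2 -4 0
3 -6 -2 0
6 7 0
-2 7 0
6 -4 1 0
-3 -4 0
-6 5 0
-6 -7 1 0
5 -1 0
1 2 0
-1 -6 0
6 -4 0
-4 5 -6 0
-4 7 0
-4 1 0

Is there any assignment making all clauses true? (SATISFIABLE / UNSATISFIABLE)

UNSATISFIABLE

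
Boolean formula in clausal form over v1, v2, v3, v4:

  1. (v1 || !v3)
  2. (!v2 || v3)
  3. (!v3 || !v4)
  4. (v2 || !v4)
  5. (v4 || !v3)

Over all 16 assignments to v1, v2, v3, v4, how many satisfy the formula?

2

The models are:
  v1=F v2=F v3=F v4=F
  v1=T v2=F v3=F v4=F
Count: 2.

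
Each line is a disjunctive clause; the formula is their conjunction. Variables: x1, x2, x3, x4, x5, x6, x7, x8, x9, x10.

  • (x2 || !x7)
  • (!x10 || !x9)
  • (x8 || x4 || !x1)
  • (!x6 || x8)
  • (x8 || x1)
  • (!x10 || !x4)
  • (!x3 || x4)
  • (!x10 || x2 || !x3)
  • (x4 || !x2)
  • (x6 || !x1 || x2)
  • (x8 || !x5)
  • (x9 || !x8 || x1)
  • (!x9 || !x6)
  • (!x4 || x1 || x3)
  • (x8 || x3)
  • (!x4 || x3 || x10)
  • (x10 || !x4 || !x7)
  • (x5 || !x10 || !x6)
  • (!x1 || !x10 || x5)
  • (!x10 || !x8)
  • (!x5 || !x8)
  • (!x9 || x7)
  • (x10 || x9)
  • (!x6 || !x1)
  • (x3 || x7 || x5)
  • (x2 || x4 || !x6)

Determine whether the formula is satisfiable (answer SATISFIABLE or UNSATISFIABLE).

UNSATISFIABLE

x10 = True:
  propagation gives x9=False, x4=False, x3=False, x2=False; an empty clause results — contradiction.
x10 = False:
  propagation gives x9=True, x6=False, x7=True, x2=True; an empty clause results — contradiction.
Every branch closes, so no satisfying assignment exists.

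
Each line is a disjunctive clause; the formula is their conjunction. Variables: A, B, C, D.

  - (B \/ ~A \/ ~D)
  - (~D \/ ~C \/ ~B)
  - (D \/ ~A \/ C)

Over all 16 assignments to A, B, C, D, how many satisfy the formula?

10

Case analysis on D and A:
  D=1, A=1: remaining (B,C) ∈ {(1,0)} — 1.
  D=1, A=0: remaining (B,C) ∈ {(0,0); (0,1); (1,0)} — 3.
  D=0, A=1: remaining (B,C) ∈ {(0,1); (1,1)} — 2.
  D=0, A=0: remaining (B,C) ∈ {(0,0); (0,1); (1,0); (1,1)} — 4.
Total: 1 + 3 + 2 + 4 = 10.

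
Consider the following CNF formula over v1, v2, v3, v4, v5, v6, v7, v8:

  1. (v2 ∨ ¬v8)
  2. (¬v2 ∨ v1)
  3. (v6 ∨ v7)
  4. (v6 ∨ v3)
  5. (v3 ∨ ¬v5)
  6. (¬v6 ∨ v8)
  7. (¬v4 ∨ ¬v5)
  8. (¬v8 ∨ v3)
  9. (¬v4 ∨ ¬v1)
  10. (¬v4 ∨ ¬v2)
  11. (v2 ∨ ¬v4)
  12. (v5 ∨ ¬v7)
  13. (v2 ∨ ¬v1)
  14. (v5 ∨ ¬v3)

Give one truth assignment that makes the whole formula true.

Pure literal: v4 appears only negated; assign v4 = False.
Try v1 = True.
  then v2 is forced to True.
Set v3 = True and propagate.
  then v5 is forced to True.
For the remaining variables, v6 = False, v7 = True, v8 = False works.
Every clause has at least one true literal under this assignment.
Check each clause:
  1. (v2 ∨ ¬v8) — ¬v8 is true.
  2. (¬v2 ∨ v1) — v1 is true.
  3. (v7 ∨ v6) — v7 is true.
  4. (v3 ∨ v6) — v3 is true.
  5. (v3 ∨ ¬v5) — v3 is true.
  6. (¬v6 ∨ v8) — ¬v6 is true.
  7. (¬v4 ∨ ¬v5) — ¬v4 is true.
  8. (¬v8 ∨ v3) — ¬v8 is true.
  9. (¬v4 ∨ ¬v1) — ¬v4 is true.
  10. (¬v4 ∨ ¬v2) — ¬v4 is true.
  11. (¬v4 ∨ v2) — v2 is true.
  12. (¬v7 ∨ v5) — v5 is true.
  13. (v2 ∨ ¬v1) — v2 is true.
  14. (¬v3 ∨ v5) — v5 is true.

v1 = 1, v2 = 1, v3 = 1, v4 = 0, v5 = 1, v6 = 0, v7 = 1, v8 = 0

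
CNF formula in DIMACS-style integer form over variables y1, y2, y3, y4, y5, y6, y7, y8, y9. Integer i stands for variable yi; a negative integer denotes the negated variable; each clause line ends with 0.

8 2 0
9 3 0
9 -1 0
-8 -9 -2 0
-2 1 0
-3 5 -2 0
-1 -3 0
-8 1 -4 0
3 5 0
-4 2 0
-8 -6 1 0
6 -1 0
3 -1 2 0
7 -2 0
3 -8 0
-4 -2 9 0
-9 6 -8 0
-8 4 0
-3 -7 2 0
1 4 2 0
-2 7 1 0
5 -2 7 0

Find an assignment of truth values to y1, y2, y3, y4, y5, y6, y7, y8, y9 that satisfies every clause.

Pure literal: y5 appears only positively; assign y5 = True.
Branch on y1: take y1 = True.
  then y9 is forced to True.
  then y3 is forced to False.
  then y6 is forced to True.
  then y2 is forced to True.
  then y8 is forced to False.
  then y7 is forced to True.
y4 is now unconstrained; take y4 = True.
Check each clause:
  1. (y2 ∨ y8) — y2 is true.
  2. (y9 ∨ y3) — y9 is true.
  3. (¬y1 ∨ y9) — y9 is true.
  4. (¬y2 ∨ ¬y9 ∨ ¬y8) — ¬y8 is true.
  5. (¬y2 ∨ y1) — y1 is true.
  6. (y5 ∨ ¬y3 ∨ ¬y2) — y5 is true.
  7. (¬y3 ∨ ¬y1) — ¬y3 is true.
  8. (¬y4 ∨ y1 ∨ ¬y8) — ¬y8 is true.
  9. (y3 ∨ y5) — y5 is true.
  10. (y2 ∨ ¬y4) — y2 is true.
  11. (¬y8 ∨ y1 ∨ ¬y6) — ¬y8 is true.
  12. (y6 ∨ ¬y1) — y6 is true.
  13. (y2 ∨ y3 ∨ ¬y1) — y2 is true.
  14. (y7 ∨ ¬y2) — y7 is true.
  15. (y3 ∨ ¬y8) — ¬y8 is true.
  16. (¬y2 ∨ y9 ∨ ¬y4) — y9 is true.
  17. (¬y9 ∨ ¬y8 ∨ y6) — ¬y8 is true.
  18. (¬y8 ∨ y4) — ¬y8 is true.
  19. (¬y3 ∨ y2 ∨ ¬y7) — y2 is true.
  20. (y4 ∨ y1 ∨ y2) — y1 is true.
  21. (y7 ∨ y1 ∨ ¬y2) — y1 is true.
  22. (y5 ∨ y7 ∨ ¬y2) — y5 is true.

y1 = 1, y2 = 1, y3 = 0, y4 = 1, y5 = 1, y6 = 1, y7 = 1, y8 = 0, y9 = 1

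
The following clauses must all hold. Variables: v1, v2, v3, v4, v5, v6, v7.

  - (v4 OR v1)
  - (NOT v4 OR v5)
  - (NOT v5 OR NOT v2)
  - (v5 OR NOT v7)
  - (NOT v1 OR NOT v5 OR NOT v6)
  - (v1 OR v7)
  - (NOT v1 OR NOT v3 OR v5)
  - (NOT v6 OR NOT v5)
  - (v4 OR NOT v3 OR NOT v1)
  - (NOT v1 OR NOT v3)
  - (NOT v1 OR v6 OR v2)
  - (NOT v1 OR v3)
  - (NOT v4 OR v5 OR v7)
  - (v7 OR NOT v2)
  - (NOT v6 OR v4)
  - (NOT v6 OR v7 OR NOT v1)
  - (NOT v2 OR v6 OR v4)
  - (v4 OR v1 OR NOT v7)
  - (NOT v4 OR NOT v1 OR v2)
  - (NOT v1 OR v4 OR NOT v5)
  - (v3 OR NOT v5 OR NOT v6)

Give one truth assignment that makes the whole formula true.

v1=F, v2=F, v3=F, v4=T, v5=T, v6=F, v7=T

Check each clause:
  1. (v1 OR v4) — v4 is true.
  2. (v5 OR NOT v4) — v5 is true.
  3. (NOT v2 OR NOT v5) — NOT v2 is true.
  4. (v5 OR NOT v7) — v5 is true.
  5. (NOT v6 OR NOT v1 OR NOT v5) — NOT v6 is true.
  6. (v7 OR v1) — v7 is true.
  7. (NOT v1 OR v5 OR NOT v3) — v5 is true.
  8. (NOT v5 OR NOT v6) — NOT v6 is true.
  9. (NOT v3 OR v4 OR NOT v1) — v4 is true.
  10. (NOT v3 OR NOT v1) — NOT v3 is true.
  11. (v2 OR v6 OR NOT v1) — NOT v1 is true.
  12. (NOT v1 OR v3) — NOT v1 is true.
  13. (v5 OR v7 OR NOT v4) — v5 is true.
  14. (NOT v2 OR v7) — NOT v2 is true.
  15. (NOT v6 OR v4) — NOT v6 is true.
  16. (v7 OR NOT v6 OR NOT v1) — NOT v6 is true.
  17. (v4 OR v6 OR NOT v2) — v4 is true.
  18. (NOT v7 OR v4 OR v1) — v4 is true.
  19. (v2 OR NOT v1 OR NOT v4) — NOT v1 is true.
  20. (NOT v5 OR NOT v1 OR v4) — v4 is true.
  21. (v3 OR NOT v5 OR NOT v6) — NOT v6 is true.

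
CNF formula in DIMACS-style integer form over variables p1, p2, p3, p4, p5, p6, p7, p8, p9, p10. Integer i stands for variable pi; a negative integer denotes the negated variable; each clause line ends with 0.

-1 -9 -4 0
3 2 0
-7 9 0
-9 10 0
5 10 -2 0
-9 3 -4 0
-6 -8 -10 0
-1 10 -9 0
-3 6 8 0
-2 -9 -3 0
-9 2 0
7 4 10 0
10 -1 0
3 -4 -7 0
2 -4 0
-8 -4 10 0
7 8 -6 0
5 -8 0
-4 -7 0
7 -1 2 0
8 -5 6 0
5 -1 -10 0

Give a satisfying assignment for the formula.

Pure literal: p1 appears only negated; assign p1 = False.
Try p2 = True.
Try p3 = False.
Branch on p4: take p4 = False.
For the remaining variables, p5 = False, p6 = False, p7 = True, p8 = False, p9 = True, p10 = True works.
Every clause has at least one true literal under this assignment.

p1=False  p2=True  p3=False  p4=False  p5=False  p6=False  p7=True  p8=False  p9=True  p10=True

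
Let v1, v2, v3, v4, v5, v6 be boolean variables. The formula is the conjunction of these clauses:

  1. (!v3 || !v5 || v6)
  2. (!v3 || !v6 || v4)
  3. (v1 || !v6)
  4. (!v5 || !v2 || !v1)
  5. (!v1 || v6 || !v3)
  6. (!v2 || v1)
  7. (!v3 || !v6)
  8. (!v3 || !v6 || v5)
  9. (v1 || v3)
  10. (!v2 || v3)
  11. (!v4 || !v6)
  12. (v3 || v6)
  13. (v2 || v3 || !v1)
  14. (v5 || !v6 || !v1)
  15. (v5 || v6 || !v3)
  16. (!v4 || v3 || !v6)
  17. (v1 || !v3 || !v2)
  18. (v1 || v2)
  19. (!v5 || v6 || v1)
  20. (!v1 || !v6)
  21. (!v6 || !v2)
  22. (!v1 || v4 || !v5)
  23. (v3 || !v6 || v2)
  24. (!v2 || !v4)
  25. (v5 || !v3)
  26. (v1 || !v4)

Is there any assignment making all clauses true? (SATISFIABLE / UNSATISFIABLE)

UNSATISFIABLE

v6 = True:
  propagation gives v1=True; an empty clause results — contradiction.
v6 = False:
  propagation gives v3=True, v5=False; an empty clause results — contradiction.
Every branch closes, so no satisfying assignment exists.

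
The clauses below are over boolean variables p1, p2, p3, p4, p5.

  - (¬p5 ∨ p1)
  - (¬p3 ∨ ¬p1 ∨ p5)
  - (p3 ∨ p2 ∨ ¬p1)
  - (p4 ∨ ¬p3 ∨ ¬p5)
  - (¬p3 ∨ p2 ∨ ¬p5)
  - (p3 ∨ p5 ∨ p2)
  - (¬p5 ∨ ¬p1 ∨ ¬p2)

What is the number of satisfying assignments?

8

Case analysis on p5 and p3:
  p5=T, p3=T: a clause becomes empty — 0.
  p5=T, p3=F: a clause becomes empty — 0.
  p5=F, p3=T: remaining (p1,p2,p4) ∈ {(F,F,F); (F,F,T); (F,T,F); (F,T,T)} — 4.
  p5=F, p3=F: remaining (p1,p2,p4) ∈ {(F,T,F); (F,T,T); (T,T,F); (T,T,T)} — 4.
Total: 0 + 0 + 4 + 4 = 8.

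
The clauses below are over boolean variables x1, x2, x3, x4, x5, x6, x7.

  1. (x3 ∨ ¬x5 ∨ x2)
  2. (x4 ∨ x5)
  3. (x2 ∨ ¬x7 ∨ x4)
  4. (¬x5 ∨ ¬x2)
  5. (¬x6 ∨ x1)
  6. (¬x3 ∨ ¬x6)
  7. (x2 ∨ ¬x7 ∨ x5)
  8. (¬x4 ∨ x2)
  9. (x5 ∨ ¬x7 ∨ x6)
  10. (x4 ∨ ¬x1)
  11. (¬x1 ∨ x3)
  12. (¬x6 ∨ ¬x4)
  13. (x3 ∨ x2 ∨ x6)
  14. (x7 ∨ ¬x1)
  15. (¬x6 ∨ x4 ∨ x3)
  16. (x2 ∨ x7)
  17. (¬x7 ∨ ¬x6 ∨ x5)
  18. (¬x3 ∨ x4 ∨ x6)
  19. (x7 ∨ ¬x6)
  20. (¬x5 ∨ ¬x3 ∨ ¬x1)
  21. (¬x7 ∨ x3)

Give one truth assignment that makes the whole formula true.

x1=F, x2=T, x3=T, x4=T, x5=F, x6=F, x7=F

Branch on x1: take x1 = False.
  then x6 is forced to False.
Set x2 = True and propagate.
  then x5 is forced to False.
  then x4 is forced to True.
  then x7 is forced to False.
x3 is now unconstrained; take x3 = True.
Every clause has at least one true literal under this assignment.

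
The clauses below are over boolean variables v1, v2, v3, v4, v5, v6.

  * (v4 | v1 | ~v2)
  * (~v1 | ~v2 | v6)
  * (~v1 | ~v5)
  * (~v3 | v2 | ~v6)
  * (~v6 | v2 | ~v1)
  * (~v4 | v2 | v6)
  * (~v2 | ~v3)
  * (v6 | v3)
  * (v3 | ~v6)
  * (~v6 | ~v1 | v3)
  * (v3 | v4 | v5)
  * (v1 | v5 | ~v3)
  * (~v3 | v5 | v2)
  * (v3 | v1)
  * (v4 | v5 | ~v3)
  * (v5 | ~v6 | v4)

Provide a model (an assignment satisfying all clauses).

Branch on v1: take v1 = False.
  then v3 is forced to True.
  then v2 is forced to False.
  then v6 is forced to False.
  then v4 is forced to False.
  then v5 is forced to True.

v1=False, v2=False, v3=True, v4=False, v5=True, v6=False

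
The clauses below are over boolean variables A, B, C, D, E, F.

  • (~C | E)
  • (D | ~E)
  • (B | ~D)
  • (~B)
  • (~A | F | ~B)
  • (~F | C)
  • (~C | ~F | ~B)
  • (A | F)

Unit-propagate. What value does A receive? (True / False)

(~B) is a unit clause: B = False.
(~D | B) with B = False leaves only ~D, so D = False.
(~E | D): since D = False, the clause reduces to (~E). E = False.
In (~C | E), E is now false; ~C must hold, so C = False.
(C | ~F) with C = False leaves only ~F, so F = False.
From (A | F) and F = False: A = True.

True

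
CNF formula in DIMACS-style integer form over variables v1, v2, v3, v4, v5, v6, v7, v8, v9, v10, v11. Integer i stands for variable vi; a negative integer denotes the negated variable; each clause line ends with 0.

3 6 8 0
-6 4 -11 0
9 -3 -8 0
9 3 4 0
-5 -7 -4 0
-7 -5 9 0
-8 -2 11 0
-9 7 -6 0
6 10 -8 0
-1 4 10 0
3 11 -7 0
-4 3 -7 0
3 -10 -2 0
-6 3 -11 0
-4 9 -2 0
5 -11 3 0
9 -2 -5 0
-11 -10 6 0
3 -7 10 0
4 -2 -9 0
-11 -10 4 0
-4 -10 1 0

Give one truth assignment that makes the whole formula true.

v1 = False, v2 = False, v3 = True, v4 = False, v5 = False, v6 = False, v7 = True, v8 = False, v9 = False, v10 = False, v11 = False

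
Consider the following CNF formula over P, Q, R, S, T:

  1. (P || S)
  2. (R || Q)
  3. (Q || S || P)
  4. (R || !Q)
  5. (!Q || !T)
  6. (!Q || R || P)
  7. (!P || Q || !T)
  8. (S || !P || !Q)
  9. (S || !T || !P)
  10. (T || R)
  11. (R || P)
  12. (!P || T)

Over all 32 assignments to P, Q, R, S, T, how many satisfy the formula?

3

The models are:
  P=0 Q=0 R=1 S=1 T=0
  P=0 Q=0 R=1 S=1 T=1
  P=0 Q=1 R=1 S=1 T=0
That's 3 in total.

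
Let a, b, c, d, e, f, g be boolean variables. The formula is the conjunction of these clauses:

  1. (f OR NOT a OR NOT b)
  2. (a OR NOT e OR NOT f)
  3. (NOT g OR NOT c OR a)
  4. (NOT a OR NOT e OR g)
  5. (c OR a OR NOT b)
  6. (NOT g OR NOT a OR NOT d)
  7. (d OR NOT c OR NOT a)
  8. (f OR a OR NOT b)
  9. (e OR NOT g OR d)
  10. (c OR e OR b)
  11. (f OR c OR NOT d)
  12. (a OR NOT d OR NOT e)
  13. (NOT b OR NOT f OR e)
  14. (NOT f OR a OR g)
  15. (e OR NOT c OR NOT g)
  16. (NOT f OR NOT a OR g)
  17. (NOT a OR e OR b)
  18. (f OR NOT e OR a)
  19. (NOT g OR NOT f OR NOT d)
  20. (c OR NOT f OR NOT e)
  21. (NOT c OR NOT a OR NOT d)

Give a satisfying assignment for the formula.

a = False  b = False  c = True  d = True  e = False  f = False  g = False

Check each clause:
  1. (f OR NOT a OR NOT b) — NOT a is true.
  2. (NOT e OR a OR NOT f) — NOT f is true.
  3. (a OR NOT c OR NOT g) — NOT g is true.
  4. (NOT e OR g OR NOT a) — NOT e is true.
  5. (NOT b OR c OR a) — c is true.
  6. (NOT a OR NOT d OR NOT g) — NOT g is true.
  7. (NOT a OR d OR NOT c) — d is true.
  8. (NOT b OR a OR f) — NOT b is true.
  9. (d OR NOT g OR e) — NOT g is true.
  10. (b OR e OR c) — c is true.
  11. (f OR NOT d OR c) — c is true.
  12. (NOT e OR NOT d OR a) — NOT e is true.
  13. (NOT b OR NOT f OR e) — NOT f is true.
  14. (g OR NOT f OR a) — NOT f is true.
  15. (NOT g OR NOT c OR e) — NOT g is true.
  16. (NOT f OR NOT a OR g) — NOT f is true.
  17. (NOT a OR e OR b) — NOT a is true.
  18. (NOT e OR a OR f) — NOT e is true.
  19. (NOT g OR NOT d OR NOT f) — NOT g is true.
  20. (NOT e OR c OR NOT f) — c is true.
  21. (NOT c OR NOT d OR NOT a) — NOT a is true.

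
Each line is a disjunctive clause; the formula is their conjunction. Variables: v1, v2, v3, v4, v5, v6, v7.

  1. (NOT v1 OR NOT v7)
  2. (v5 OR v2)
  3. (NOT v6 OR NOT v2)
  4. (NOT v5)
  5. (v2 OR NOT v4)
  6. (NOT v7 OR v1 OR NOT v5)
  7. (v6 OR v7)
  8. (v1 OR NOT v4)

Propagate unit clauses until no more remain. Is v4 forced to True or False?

False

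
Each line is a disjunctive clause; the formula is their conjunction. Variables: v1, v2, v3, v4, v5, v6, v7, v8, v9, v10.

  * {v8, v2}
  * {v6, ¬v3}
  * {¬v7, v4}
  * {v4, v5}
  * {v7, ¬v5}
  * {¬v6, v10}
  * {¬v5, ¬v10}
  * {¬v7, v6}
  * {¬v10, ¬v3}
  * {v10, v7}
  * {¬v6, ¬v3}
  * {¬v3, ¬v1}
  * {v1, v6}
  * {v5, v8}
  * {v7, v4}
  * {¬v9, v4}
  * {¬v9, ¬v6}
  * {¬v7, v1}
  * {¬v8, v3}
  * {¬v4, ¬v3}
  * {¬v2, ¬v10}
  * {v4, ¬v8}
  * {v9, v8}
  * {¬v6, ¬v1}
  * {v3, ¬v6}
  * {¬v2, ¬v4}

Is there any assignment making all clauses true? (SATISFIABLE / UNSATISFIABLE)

UNSATISFIABLE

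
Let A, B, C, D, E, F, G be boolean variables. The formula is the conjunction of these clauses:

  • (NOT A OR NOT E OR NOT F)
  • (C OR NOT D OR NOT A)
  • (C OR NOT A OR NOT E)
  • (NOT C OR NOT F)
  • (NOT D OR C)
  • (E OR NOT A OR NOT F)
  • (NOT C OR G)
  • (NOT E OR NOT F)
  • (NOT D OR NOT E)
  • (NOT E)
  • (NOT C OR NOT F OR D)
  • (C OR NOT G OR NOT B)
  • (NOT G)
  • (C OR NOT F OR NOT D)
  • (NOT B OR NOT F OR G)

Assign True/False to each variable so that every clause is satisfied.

The clause (NOT E) is unit: E must be False.
Unit propagation: (NOT G) forces G = False.
The clause (NOT C) is unit: C must be False.
(NOT D) is a unit clause, so D = False.
A occurs only negated in the remaining clauses — set A = False.
F occurs only negated in the remaining clauses — set F = False.
B is now unconstrained; take B = True.

A = F, B = T, C = F, D = F, E = F, F = F, G = F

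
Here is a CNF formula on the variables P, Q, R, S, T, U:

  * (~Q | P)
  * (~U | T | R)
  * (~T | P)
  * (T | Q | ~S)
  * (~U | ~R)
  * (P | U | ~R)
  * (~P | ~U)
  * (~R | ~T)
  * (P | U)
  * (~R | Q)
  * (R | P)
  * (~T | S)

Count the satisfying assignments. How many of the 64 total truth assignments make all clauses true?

7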